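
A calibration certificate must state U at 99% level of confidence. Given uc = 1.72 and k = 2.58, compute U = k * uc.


U = k * uc
U = 2.58 * 1.72
U = 4.4376

4.4376


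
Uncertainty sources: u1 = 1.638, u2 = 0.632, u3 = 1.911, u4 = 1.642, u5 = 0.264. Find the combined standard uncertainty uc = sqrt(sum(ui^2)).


uc = sqrt(1.638^2 + 0.632^2 + 1.911^2 + 1.642^2 + 0.264^2)
uc = sqrt(9.500249)
uc = 3.0822

3.0822


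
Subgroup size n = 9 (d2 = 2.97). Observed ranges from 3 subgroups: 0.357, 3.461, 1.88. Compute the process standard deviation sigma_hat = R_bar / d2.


R_bar = (0.357 + 3.461 + 1.88) / 3
R_bar = 5.698 / 3 = 1.8993333
sigma_hat = R_bar / d2 = 1.8993333 / 2.97 = 0.6395

0.6395


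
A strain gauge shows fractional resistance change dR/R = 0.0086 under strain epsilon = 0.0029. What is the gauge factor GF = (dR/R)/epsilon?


GF = (dR/R) / epsilon
= 0.0086 / 0.0029
= 2.9655

2.9655


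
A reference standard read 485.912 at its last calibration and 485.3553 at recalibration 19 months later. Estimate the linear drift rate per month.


rate = (v2 - v1) / months
= (485.3553 - 485.912) / 19
= -0.5567 / 19
= -0.0293

-0.0293


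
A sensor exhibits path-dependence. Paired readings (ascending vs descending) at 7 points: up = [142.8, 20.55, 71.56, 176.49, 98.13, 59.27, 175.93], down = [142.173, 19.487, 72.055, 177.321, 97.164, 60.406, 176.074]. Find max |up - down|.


|142.8 - 142.173| = 0.6270
|20.55 - 19.487| = 1.0630
|71.56 - 72.055| = 0.4950
|176.49 - 177.321| = 0.8310
|98.13 - 97.164| = 0.9660
|59.27 - 60.406| = 1.1360
|175.93 - 176.074| = 0.1440
hysteresis = max(diffs) = 1.1360

1.1360


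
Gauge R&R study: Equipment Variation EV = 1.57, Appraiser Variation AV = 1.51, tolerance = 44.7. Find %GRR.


GRR = sqrt(EV^2 + AV^2) = sqrt(1.57^2 + 1.51^2) = 2.1783021
%GRR = GRR / tol * 100 = 2.1783021 / 44.7 * 100
%GRR = 4.8732

4.8732


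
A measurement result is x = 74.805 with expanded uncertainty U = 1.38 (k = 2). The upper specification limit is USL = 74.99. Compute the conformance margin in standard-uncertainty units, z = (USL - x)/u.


u = U / k = 1.38 / 2 = 0.69
margin = |USL - x| = |74.99 - 74.805| = 0.185
z = margin / u = 0.185 / 0.69
z = 0.2681

0.2681


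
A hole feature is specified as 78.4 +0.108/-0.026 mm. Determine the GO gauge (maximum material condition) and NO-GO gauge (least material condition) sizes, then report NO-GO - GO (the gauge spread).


GO = nominal - lower_tol (smallest hole = maximum material condition)
GO = 78.4 - 0.026 = 78.374
NO-GO = nominal + upper_tol (largest hole = least material condition)
NO-GO = 78.4 + 0.108 = 78.508
spread = NO-GO - GO = 78.508 - 78.374 = 0.1340

0.1340


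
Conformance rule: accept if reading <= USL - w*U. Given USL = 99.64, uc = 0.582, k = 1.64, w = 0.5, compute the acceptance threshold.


U = k * uc = 1.64 * 0.582 = 0.95448
guard band g = w * U = 0.5 * 0.95448 = 0.47724
AL = USL - g = 99.64 - 0.47724
AL = 99.1628

99.1628


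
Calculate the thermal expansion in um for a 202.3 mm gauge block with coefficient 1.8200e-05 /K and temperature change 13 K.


dL = L * alpha * dT
= 202.3 * 1.8200e-05 * 13
= 0.0478642 mm
dL_um = 0.0478642 * 1000 = 47.8642 um

47.8642


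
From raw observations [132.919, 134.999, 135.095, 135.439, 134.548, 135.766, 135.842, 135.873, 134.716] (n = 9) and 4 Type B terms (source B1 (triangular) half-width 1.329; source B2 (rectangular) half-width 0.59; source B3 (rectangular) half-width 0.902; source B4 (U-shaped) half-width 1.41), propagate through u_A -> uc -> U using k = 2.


mean = (132.919 + 134.999 + 135.095 + 135.439 + 134.548 + 135.766 + 135.842 + 135.873 + 134.716) / 9 = 135.0218889
s = sqrt(sum((x - mean)^2)/(n-1)) = 0.92674193
u_A = s / sqrt(n) = 0.92674193 / sqrt(9) = 0.30891398
u_B1 = 1.329 / sqrt(6) = 0.54256198
u_B2 = 0.59 / sqrt(3) = 0.34063666
u_B3 = 0.902 / sqrt(3) = 0.52076994
u_B4 = 1.41 / sqrt(2) = 0.99702056
uc = sqrt(0.30891398^2 + 0.54256198^2 + 0.34063666^2 + 0.52076994^2 + 0.99702056^2) = 1.3308216
U = k * uc = 2 * 1.3308216
U = 2.6616

2.6616


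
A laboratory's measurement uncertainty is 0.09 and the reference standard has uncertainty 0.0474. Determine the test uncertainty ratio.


TUR = u_lab / u_ref
= 0.09 / 0.0474
= 1.8987

1.8987


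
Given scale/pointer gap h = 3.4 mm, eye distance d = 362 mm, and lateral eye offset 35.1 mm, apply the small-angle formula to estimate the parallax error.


error = h * offset / d
= 3.4 * 35.1 / 362
= 0.3297

0.3297


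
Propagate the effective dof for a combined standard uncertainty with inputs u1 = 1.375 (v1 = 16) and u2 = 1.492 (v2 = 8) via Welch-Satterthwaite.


uc = sqrt(u1^2 + u2^2) = sqrt(1.375^2 + 1.492^2) = 2.0289625
v_eff = uc^4 / (u1^4/v1 + u2^4/v2)
= 2.0289625^4 / (1.375^4/16 + 1.492^4/8)
= 16.947127 / 0.84282405
v_eff = 20.1076

20.1076


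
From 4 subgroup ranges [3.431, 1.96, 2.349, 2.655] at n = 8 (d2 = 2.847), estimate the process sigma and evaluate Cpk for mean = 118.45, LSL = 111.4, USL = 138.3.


R_bar = (3.431 + 1.96 + 2.349 + 2.655) / 4 = 2.59875
sigma = R_bar / d2 = 2.59875 / 2.847 = 0.91280295
Cp = (USL - LSL)/(6*sigma) = (138.3 - 111.4)/(6*0.91280295) = 4.9116
Cpu = (138.3 - 118.45)/(3*0.91280295) = 7.2487
Cpl = (118.45 - 111.4)/(3*0.91280295) = 2.5745
Cpk = min(Cpu, Cpl) = 2.5745

2.5745


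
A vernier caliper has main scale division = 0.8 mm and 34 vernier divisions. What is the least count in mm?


LC = MSD / n_div
= 0.8 / 34
= 0.0235

0.0235


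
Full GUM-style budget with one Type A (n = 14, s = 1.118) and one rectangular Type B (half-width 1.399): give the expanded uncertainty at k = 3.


u_A = s / sqrt(n) = 1.118 / sqrt(14) = 0.29879807
u_B = half_width / sqrt(3) = 1.399 / sqrt(3) = 0.80771303
uc = sqrt(u_A^2 + u_B^2) = sqrt(0.29879807^2 + 0.80771303^2) = 0.86120882
U = k * uc = 3 * 0.86120882
U = 2.5836

2.5836


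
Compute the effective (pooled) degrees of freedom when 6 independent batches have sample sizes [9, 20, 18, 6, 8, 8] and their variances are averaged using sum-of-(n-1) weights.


nu = sum_i (n_i - 1)
nu = ((9 - 1) + (20 - 1) + (18 - 1) + (6 - 1) + (8 - 1) + (8 - 1))
nu = 8 + 19 + 17 + 5 + 7 + 7
nu = 63

63


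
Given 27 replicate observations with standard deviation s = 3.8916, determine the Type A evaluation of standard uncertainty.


u_A = s / sqrt(n)
u_A = 3.8916 / sqrt(27)
u_A = 3.8916 / 5.1961524
u_A = 0.7489

0.7489


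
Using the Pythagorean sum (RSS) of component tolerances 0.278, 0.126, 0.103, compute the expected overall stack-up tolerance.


RSS = sqrt(0.278^2 + 0.126^2 + 0.103^2)
= sqrt(0.103769)
= 0.3221

0.3221


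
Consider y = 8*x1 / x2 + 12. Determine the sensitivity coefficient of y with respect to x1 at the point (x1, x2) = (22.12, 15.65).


y = 8*x1 / x2 + 12
dy/dx1 = 8/x2
Evaluate at x2 = 15.65: c1 = 8 / 15.65
c1 = 0.5112

0.5112


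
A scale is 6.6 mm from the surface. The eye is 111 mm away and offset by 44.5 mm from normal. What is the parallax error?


error = h * offset / d
= 6.6 * 44.5 / 111
= 2.6459

2.6459


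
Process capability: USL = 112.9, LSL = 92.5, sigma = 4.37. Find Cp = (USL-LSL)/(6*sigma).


Cp = (USL - LSL) / (6 * sigma)
= (112.9 - 92.5) / (6 * 4.37)
= 20.4000 / 26.2200
= 0.7780

0.7780


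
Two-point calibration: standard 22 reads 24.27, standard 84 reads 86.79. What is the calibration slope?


slope = (y2 - y1) / (x2 - x1)
= (86.79 - 24.27) / (84 - 22)
= 62.5200 / 62
= 1.0084

1.0084


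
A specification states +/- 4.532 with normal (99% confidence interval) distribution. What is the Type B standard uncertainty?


u_B = half_width / 2.576
u_B = 4.532 / 2.576
u_B = 1.7593

1.7593


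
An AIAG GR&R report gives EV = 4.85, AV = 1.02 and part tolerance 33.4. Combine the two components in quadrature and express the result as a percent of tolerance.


GRR = sqrt(EV^2 + AV^2) = sqrt(4.85^2 + 1.02^2) = 4.9560973
%GRR = GRR / tol * 100 = 4.9560973 / 33.4 * 100
%GRR = 14.8386

14.8386


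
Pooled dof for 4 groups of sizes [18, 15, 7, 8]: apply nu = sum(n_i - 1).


nu = sum_i (n_i - 1)
nu = ((18 - 1) + (15 - 1) + (7 - 1) + (8 - 1))
nu = 17 + 14 + 6 + 7
nu = 44

44


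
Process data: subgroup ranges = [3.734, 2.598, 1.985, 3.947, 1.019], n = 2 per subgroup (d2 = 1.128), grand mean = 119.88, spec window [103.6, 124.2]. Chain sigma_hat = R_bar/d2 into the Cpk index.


R_bar = (3.734 + 2.598 + 1.985 + 3.947 + 1.019) / 5 = 2.6566
sigma = R_bar / d2 = 2.6566 / 1.128 = 2.3551418
Cp = (USL - LSL)/(6*sigma) = (124.2 - 103.6)/(6*2.3551418) = 1.4578
Cpu = (124.2 - 119.88)/(3*2.3551418) = 0.6114
Cpl = (119.88 - 103.6)/(3*2.3551418) = 2.3042
Cpk = min(Cpu, Cpl) = 0.6114

0.6114


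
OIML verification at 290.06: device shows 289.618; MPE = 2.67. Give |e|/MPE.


e = indication - reference = 289.618 - 290.06 = -0.4420
|e| = 0.4420
ratio = |e| / MPE = 0.4420 / 2.67
ratio = 0.1655

0.1655


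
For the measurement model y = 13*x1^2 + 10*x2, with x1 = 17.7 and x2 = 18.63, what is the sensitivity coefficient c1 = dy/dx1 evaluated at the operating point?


y = 13*x1^2 + 10*x2
dy/dx1 = 2*13*x1
Evaluate at x1 = 17.7: c1 = 26 * 17.7
c1 = 460.2000

460.2000


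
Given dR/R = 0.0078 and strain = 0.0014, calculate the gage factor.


GF = (dR/R) / epsilon
= 0.0078 / 0.0014
= 5.5714

5.5714


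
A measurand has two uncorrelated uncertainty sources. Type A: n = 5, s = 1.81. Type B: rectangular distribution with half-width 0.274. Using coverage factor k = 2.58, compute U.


u_A = s / sqrt(n) = 1.81 / sqrt(5) = 0.80945661
u_B = half_width / sqrt(3) = 0.274 / sqrt(3) = 0.15819397
uc = sqrt(u_A^2 + u_B^2) = sqrt(0.80945661^2 + 0.15819397^2) = 0.82476987
U = k * uc = 2.58 * 0.82476987
U = 2.1279

2.1279


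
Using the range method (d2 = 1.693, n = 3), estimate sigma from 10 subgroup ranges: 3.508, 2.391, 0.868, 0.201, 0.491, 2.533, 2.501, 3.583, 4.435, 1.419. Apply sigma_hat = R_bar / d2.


R_bar = (3.508 + 2.391 + 0.868 + 0.201 + 0.491 + 2.533 + 2.501 + 3.583 + 4.435 + 1.419) / 10
R_bar = 21.93 / 10 = 2.193
sigma_hat = R_bar / d2 = 2.193 / 1.693 = 1.2953

1.2953


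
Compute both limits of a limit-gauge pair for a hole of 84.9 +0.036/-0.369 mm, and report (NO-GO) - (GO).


GO = nominal - lower_tol (smallest hole = maximum material condition)
GO = 84.9 - 0.369 = 84.531
NO-GO = nominal + upper_tol (largest hole = least material condition)
NO-GO = 84.9 + 0.036 = 84.936
spread = NO-GO - GO = 84.936 - 84.531 = 0.4050

0.4050


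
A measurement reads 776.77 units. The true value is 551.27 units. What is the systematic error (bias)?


Systematic error = measured - true
= 776.77 - 551.27
= 225.5000

225.5000


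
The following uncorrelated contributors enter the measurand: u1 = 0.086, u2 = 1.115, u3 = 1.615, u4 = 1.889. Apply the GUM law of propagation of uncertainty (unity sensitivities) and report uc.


uc = sqrt(0.086^2 + 1.115^2 + 1.615^2 + 1.889^2)
uc = sqrt(7.427167)
uc = 2.7253

2.7253


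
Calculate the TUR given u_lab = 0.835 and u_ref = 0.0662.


TUR = u_lab / u_ref
= 0.835 / 0.0662
= 12.6133

12.6133


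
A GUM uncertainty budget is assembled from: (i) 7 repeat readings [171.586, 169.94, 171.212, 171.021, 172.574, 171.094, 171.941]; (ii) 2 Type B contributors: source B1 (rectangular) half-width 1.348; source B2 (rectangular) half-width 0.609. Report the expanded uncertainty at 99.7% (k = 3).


mean = (171.586 + 169.94 + 171.212 + 171.021 + 172.574 + 171.094 + 171.941) / 7 = 171.3382857
s = sqrt(sum((x - mean)^2)/(n-1)) = 0.8249357
u_A = s / sqrt(n) = 0.8249357 / sqrt(7) = 0.31179639
u_B1 = 1.348 / sqrt(3) = 0.77826816
u_B2 = 0.609 / sqrt(3) = 0.35160631
uc = sqrt(0.31179639^2 + 0.77826816^2 + 0.35160631^2) = 0.90914538
U = k * uc = 3 * 0.90914538
U = 2.7274

2.7274


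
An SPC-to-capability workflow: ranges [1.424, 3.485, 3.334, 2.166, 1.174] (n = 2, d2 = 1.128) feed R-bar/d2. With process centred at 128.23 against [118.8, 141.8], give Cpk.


R_bar = (1.424 + 3.485 + 3.334 + 2.166 + 1.174) / 5 = 2.3166
sigma = R_bar / d2 = 2.3166 / 1.128 = 2.0537234
Cp = (USL - LSL)/(6*sigma) = (141.8 - 118.8)/(6*2.0537234) = 1.8665
Cpu = (141.8 - 128.23)/(3*2.0537234) = 2.2025
Cpl = (128.23 - 118.8)/(3*2.0537234) = 1.5306
Cpk = min(Cpu, Cpl) = 1.5306

1.5306


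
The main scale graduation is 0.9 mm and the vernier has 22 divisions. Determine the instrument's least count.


LC = MSD / n_div
= 0.9 / 22
= 0.0409

0.0409


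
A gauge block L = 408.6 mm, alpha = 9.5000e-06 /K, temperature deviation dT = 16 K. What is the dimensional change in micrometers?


dL = L * alpha * dT
= 408.6 * 9.5000e-06 * 16
= 0.0621072 mm
dL_um = 0.0621072 * 1000 = 62.1072 um

62.1072


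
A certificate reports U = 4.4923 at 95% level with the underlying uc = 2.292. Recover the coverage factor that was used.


k = U / uc
k = 4.4923 / 2.292
k = 1.96

1.96


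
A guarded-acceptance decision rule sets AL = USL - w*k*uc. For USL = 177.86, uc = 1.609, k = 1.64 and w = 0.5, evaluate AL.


U = k * uc = 1.64 * 1.609 = 2.63876
guard band g = w * U = 0.5 * 2.63876 = 1.31938
AL = USL - g = 177.86 - 1.31938
AL = 176.5406

176.5406


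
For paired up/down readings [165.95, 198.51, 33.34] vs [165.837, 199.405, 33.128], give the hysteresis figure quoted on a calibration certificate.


|165.95 - 165.837| = 0.1130
|198.51 - 199.405| = 0.8950
|33.34 - 33.128| = 0.2120
hysteresis = max(diffs) = 0.8950

0.8950


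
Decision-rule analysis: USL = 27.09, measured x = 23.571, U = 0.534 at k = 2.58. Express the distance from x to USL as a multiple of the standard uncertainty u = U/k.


u = U / k = 0.534 / 2.58 = 0.20697674
margin = |USL - x| = |27.09 - 23.571| = 3.519
z = margin / u = 3.519 / 0.20697674
z = 17.0019

17.0019


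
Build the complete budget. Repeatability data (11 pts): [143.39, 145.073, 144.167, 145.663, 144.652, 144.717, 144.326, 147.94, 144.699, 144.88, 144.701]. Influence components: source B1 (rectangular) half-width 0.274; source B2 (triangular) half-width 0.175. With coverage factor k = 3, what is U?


mean = (143.39 + 145.073 + 144.167 + 145.663 + 144.652 + 144.717 + 144.326 + 147.94 + 144.699 + 144.88 + 144.701) / 11 = 144.928
s = sqrt(sum((x - mean)^2)/(n-1)) = 1.14749
u_A = s / sqrt(n) = 1.14749 / sqrt(11) = 0.34598125
u_B1 = 0.274 / sqrt(3) = 0.15819397
u_B2 = 0.175 / sqrt(6) = 0.071443451
uc = sqrt(0.34598125^2 + 0.15819397^2 + 0.071443451^2) = 0.38708206
U = k * uc = 3 * 0.38708206
U = 1.1612

1.1612


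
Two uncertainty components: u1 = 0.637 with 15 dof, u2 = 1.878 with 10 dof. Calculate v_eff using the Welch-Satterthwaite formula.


uc = sqrt(u1^2 + u2^2) = sqrt(0.637^2 + 1.878^2) = 1.9830918
v_eff = uc^4 / (u1^4/v1 + u2^4/v2)
= 1.9830918^4 / (0.637^4/15 + 1.878^4/10)
= 15.46576 / 1.2548676
v_eff = 12.3246

12.3246


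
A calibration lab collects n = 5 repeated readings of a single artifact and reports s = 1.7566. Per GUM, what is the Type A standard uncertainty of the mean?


u_A = s / sqrt(n)
u_A = 1.7566 / sqrt(5)
u_A = 1.7566 / 2.236068
u_A = 0.7856

0.7856


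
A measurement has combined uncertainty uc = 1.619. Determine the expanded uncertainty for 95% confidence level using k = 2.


U = k * uc
U = 2 * 1.619
U = 3.2380

3.2380


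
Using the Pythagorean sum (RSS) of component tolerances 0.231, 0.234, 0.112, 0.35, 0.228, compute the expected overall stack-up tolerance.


RSS = sqrt(0.231^2 + 0.234^2 + 0.112^2 + 0.35^2 + 0.228^2)
= sqrt(0.295145)
= 0.5433

0.5433


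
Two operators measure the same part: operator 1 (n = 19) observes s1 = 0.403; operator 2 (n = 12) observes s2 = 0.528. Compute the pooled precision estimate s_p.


s_p = sqrt(((n1-1)*s1^2 + (n2-1)*s2^2) / (n1+n2-2))
numerator = (19-1)*0.403^2 + (12-1)*0.528^2 = 2.923362 + 3.066624 = 5.989986
denominator = 19 + 12 - 2 = 29
s_p^2 = 5.989986 / 29 = 0.20655124
s_p = sqrt(0.20655124) = 0.4545

0.4545


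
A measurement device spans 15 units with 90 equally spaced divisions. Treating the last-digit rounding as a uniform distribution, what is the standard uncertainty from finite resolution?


resolution = range / divisions
resolution = 15 / 90 = 0.16666667
u_res = resolution / (2*sqrt(3))
u_res = 0.16666667 / 3.4641016
u_res = 0.0481

0.0481


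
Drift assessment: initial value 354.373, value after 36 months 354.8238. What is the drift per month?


rate = (v2 - v1) / months
= (354.8238 - 354.373) / 36
= 0.4508 / 36
= 0.0125

0.0125


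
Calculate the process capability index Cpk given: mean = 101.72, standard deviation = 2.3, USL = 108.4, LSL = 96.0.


Cpu = (USL - mean) / (3*sigma) = (108.4 - 101.72) / (3*2.3) = 0.9681
Cpl = (mean - LSL) / (3*sigma) = (101.72 - 96.0) / (3*2.3) = 0.8290
Cpk = min(Cpu, Cpl) = 0.8290

0.8290


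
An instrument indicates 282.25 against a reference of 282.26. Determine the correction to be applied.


Correction = standard - reading
= 282.26 - 282.25
= 0.0100

0.0100


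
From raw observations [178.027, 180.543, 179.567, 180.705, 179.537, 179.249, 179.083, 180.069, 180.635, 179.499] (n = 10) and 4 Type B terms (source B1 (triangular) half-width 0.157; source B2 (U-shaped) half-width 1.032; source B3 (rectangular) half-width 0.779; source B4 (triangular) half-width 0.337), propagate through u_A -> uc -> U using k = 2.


mean = (178.027 + 180.543 + 179.567 + 180.705 + 179.537 + 179.249 + 179.083 + 180.069 + 180.635 + 179.499) / 10 = 179.6914
s = sqrt(sum((x - mean)^2)/(n-1)) = 0.82985932
u_A = s / sqrt(n) = 0.82985932 / sqrt(10) = 0.26242456
u_B1 = 0.157 / sqrt(6) = 0.064094982
u_B2 = 1.032 / sqrt(2) = 0.7297342
u_B3 = 0.779 / sqrt(3) = 0.44975586
u_B4 = 0.337 / sqrt(6) = 0.13757967
uc = sqrt(0.26242456^2 + 0.064094982^2 + 0.7297342^2 + 0.44975586^2 + 0.13757967^2) = 0.90922787
U = k * uc = 2 * 0.90922787
U = 1.8185

1.8185


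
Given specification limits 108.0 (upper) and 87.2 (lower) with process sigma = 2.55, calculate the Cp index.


Cp = (USL - LSL) / (6 * sigma)
= (108.0 - 87.2) / (6 * 2.55)
= 20.8000 / 15.3000
= 1.3595

1.3595


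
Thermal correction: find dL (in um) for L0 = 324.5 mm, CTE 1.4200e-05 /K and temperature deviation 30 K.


dL = L * alpha * dT
= 324.5 * 1.4200e-05 * 30
= 0.1382370 mm
dL_um = 0.1382370 * 1000 = 138.2370 um

138.2370


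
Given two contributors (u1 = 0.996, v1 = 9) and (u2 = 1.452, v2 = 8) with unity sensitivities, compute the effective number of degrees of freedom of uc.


uc = sqrt(u1^2 + u2^2) = sqrt(0.996^2 + 1.452^2) = 1.7607726
v_eff = uc^4 / (u1^4/v1 + u2^4/v2)
= 1.7607726^4 / (0.996^4/9 + 1.452^4/8)
= 9.611985 / 0.66496219
v_eff = 14.4549

14.4549


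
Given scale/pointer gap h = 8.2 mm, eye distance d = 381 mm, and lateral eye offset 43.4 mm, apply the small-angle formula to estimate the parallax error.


error = h * offset / d
= 8.2 * 43.4 / 381
= 0.9341

0.9341


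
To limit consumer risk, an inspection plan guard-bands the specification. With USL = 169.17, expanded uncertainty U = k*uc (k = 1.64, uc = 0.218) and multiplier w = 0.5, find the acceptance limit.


U = k * uc = 1.64 * 0.218 = 0.35752
guard band g = w * U = 0.5 * 0.35752 = 0.17876
AL = USL - g = 169.17 - 0.17876
AL = 168.9912

168.9912


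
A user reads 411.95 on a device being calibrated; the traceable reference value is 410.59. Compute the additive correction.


Correction = standard - reading
= 410.59 - 411.95
= -1.3600

-1.3600


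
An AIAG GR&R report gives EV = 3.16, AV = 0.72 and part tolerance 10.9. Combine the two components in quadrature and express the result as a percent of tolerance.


GRR = sqrt(EV^2 + AV^2) = sqrt(3.16^2 + 0.72^2) = 3.2409875
%GRR = GRR / tol * 100 = 3.2409875 / 10.9 * 100
%GRR = 29.7338

29.7338


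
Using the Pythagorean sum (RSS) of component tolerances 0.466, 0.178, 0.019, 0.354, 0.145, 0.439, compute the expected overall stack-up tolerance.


RSS = sqrt(0.466^2 + 0.178^2 + 0.019^2 + 0.354^2 + 0.145^2 + 0.439^2)
= sqrt(0.588263)
= 0.7670

0.7670


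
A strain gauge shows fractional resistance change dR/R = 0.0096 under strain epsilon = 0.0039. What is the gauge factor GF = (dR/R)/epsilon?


GF = (dR/R) / epsilon
= 0.0096 / 0.0039
= 2.4615

2.4615


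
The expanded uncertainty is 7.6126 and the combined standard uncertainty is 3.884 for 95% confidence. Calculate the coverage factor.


k = U / uc
k = 7.6126 / 3.884
k = 1.96

1.96


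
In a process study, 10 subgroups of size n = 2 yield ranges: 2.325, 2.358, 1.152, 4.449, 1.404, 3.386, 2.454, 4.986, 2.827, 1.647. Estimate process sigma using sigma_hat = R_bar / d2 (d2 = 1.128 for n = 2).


R_bar = (2.325 + 2.358 + 1.152 + 4.449 + 1.404 + 3.386 + 2.454 + 4.986 + 2.827 + 1.647) / 10
R_bar = 26.988 / 10 = 2.6988
sigma_hat = R_bar / d2 = 2.6988 / 1.128 = 2.3926

2.3926


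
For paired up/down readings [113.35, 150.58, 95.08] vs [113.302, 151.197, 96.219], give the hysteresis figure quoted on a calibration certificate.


|113.35 - 113.302| = 0.0480
|150.58 - 151.197| = 0.6170
|95.08 - 96.219| = 1.1390
hysteresis = max(diffs) = 1.1390

1.1390


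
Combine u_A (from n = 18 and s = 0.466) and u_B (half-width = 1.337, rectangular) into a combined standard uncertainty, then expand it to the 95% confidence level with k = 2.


u_A = s / sqrt(n) = 0.466 / sqrt(18) = 0.10983725
u_B = half_width / sqrt(3) = 1.337 / sqrt(3) = 0.77191731
uc = sqrt(u_A^2 + u_B^2) = sqrt(0.10983725^2 + 0.77191731^2) = 0.7796926
U = k * uc = 2 * 0.7796926
U = 1.5594

1.5594


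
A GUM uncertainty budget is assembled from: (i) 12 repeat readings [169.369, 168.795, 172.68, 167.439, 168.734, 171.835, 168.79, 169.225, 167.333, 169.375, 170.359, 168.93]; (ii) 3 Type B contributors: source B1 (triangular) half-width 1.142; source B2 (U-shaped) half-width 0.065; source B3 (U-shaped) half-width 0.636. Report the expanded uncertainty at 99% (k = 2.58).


mean = (169.369 + 168.795 + 172.68 + 167.439 + 168.734 + 171.835 + 168.79 + 169.225 + 167.333 + 169.375 + 170.359 + 168.93) / 12 = 169.4053333
s = sqrt(sum((x - mean)^2)/(n-1)) = 1.5713274
u_A = s / sqrt(n) = 1.5713274 / sqrt(12) = 0.45360315
u_B1 = 1.142 / sqrt(6) = 0.46621955
u_B2 = 0.065 / sqrt(2) = 0.045961941
u_B3 = 0.636 / sqrt(2) = 0.44971991
uc = sqrt(0.45360315^2 + 0.46621955^2 + 0.045961941^2 + 0.44971991^2) = 0.79213445
U = k * uc = 2.58 * 0.79213445
U = 2.0437

2.0437


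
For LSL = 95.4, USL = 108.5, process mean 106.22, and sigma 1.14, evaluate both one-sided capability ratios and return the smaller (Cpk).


Cpu = (USL - mean) / (3*sigma) = (108.5 - 106.22) / (3*1.14) = 0.6667
Cpl = (mean - LSL) / (3*sigma) = (106.22 - 95.4) / (3*1.14) = 3.1637
Cpk = min(Cpu, Cpl) = 0.6667

0.6667


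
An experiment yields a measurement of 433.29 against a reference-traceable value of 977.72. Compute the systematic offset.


Systematic error = measured - true
= 433.29 - 977.72
= -544.4300

-544.4300


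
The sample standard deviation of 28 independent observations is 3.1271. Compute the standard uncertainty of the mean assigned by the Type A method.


u_A = s / sqrt(n)
u_A = 3.1271 / sqrt(28)
u_A = 3.1271 / 5.2915026
u_A = 0.5910

0.5910


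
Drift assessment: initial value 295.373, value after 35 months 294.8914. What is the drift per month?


rate = (v2 - v1) / months
= (294.8914 - 295.373) / 35
= -0.4816 / 35
= -0.0138

-0.0138


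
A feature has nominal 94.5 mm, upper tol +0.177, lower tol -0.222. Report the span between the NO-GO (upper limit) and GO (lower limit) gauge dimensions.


GO = nominal - lower_tol (smallest hole = maximum material condition)
GO = 94.5 - 0.222 = 94.278
NO-GO = nominal + upper_tol (largest hole = least material condition)
NO-GO = 94.5 + 0.177 = 94.677
spread = NO-GO - GO = 94.677 - 94.278 = 0.3990

0.3990


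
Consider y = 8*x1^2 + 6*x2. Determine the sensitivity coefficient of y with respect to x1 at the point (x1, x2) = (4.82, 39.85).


y = 8*x1^2 + 6*x2
dy/dx1 = 2*8*x1
Evaluate at x1 = 4.82: c1 = 16 * 4.82
c1 = 77.1200

77.1200


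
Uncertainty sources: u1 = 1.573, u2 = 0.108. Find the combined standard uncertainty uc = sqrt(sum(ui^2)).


uc = sqrt(1.573^2 + 0.108^2)
uc = sqrt(2.485993)
uc = 1.5767

1.5767


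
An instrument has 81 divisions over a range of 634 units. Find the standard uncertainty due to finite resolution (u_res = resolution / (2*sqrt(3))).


resolution = range / divisions
resolution = 634 / 81 = 7.8271605
u_res = resolution / (2*sqrt(3))
u_res = 7.8271605 / 3.4641016
u_res = 2.2595

2.2595


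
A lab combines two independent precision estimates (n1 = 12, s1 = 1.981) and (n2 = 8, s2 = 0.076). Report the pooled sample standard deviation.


s_p = sqrt(((n1-1)*s1^2 + (n2-1)*s2^2) / (n1+n2-2))
numerator = (12-1)*1.981^2 + (8-1)*0.076^2 = 43.167971 + 0.040432 = 43.208403
denominator = 12 + 8 - 2 = 18
s_p^2 = 43.208403 / 18 = 2.4004668
s_p = sqrt(2.4004668) = 1.5493

1.5493


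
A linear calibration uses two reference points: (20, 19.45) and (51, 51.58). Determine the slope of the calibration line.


slope = (y2 - y1) / (x2 - x1)
= (51.58 - 19.45) / (51 - 20)
= 32.1300 / 31
= 1.0365

1.0365


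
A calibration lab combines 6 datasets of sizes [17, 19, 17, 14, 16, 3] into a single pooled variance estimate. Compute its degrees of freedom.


nu = sum_i (n_i - 1)
nu = ((17 - 1) + (19 - 1) + (17 - 1) + (14 - 1) + (16 - 1) + (3 - 1))
nu = 16 + 18 + 16 + 13 + 15 + 2
nu = 80

80


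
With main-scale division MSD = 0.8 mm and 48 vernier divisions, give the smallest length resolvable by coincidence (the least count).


LC = MSD / n_div
= 0.8 / 48
= 0.0167

0.0167


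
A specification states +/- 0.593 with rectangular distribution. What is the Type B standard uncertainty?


u_B = half_width / sqrt(3)
u_B = 0.593 / 1.7320508
u_B = 0.3424

0.3424


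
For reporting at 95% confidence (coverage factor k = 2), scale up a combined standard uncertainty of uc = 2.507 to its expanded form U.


U = k * uc
U = 2 * 2.507
U = 5.0140

5.0140


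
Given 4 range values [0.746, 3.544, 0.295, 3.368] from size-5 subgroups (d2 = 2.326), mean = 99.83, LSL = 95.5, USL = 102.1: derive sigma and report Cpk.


R_bar = (0.746 + 3.544 + 0.295 + 3.368) / 4 = 1.98825
sigma = R_bar / d2 = 1.98825 / 2.326 = 0.85479364
Cp = (USL - LSL)/(6*sigma) = (102.1 - 95.5)/(6*0.85479364) = 1.2869
Cpu = (102.1 - 99.83)/(3*0.85479364) = 0.8852
Cpl = (99.83 - 95.5)/(3*0.85479364) = 1.6885
Cpk = min(Cpu, Cpl) = 0.8852

0.8852


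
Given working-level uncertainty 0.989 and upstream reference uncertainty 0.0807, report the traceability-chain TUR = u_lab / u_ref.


TUR = u_lab / u_ref
= 0.989 / 0.0807
= 12.2553

12.2553


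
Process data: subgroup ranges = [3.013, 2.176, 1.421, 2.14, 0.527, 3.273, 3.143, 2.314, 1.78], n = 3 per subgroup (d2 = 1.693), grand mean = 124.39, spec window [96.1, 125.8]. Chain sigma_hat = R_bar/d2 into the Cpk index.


R_bar = (3.013 + 2.176 + 1.421 + 2.14 + 0.527 + 3.273 + 3.143 + 2.314 + 1.78) / 9 = 2.1985556
sigma = R_bar / d2 = 2.1985556 / 1.693 = 1.2986152
Cp = (USL - LSL)/(6*sigma) = (125.8 - 96.1)/(6*1.2986152) = 3.8118
Cpu = (125.8 - 124.39)/(3*1.2986152) = 0.3619
Cpl = (124.39 - 96.1)/(3*1.2986152) = 7.2616
Cpk = min(Cpu, Cpl) = 0.3619

0.3619


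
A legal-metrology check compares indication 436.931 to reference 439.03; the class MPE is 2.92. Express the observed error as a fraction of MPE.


e = indication - reference = 436.931 - 439.03 = -2.0990
|e| = 2.0990
ratio = |e| / MPE = 2.0990 / 2.92
ratio = 0.7188

0.7188


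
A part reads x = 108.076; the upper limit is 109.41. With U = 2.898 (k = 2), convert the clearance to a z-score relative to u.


u = U / k = 2.898 / 2 = 1.449
margin = |USL - x| = |109.41 - 108.076| = 1.334
z = margin / u = 1.334 / 1.449
z = 0.9206

0.9206


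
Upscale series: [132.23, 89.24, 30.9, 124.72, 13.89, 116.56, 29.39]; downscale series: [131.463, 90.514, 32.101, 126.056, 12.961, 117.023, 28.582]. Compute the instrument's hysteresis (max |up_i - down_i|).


|132.23 - 131.463| = 0.7670
|89.24 - 90.514| = 1.2740
|30.9 - 32.101| = 1.2010
|124.72 - 126.056| = 1.3360
|13.89 - 12.961| = 0.9290
|116.56 - 117.023| = 0.4630
|29.39 - 28.582| = 0.8080
hysteresis = max(diffs) = 1.3360

1.3360


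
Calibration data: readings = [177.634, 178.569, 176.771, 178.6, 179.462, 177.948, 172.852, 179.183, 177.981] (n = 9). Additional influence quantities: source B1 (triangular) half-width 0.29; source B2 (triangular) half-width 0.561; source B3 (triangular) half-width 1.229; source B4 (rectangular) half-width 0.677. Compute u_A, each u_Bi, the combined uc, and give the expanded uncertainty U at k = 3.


mean = (177.634 + 178.569 + 176.771 + 178.6 + 179.462 + 177.948 + 172.852 + 179.183 + 177.981) / 9 = 177.6666667
s = sqrt(sum((x - mean)^2)/(n-1)) = 1.9802165
u_A = s / sqrt(n) = 1.9802165 / sqrt(9) = 0.66007217
u_B1 = 0.29 / sqrt(6) = 0.118392
u_B2 = 0.561 / sqrt(6) = 0.22902729
u_B3 = 1.229 / sqrt(6) = 0.50173715
u_B4 = 0.677 / sqrt(3) = 0.39086613
uc = sqrt(0.66007217^2 + 0.118392^2 + 0.22902729^2 + 0.50173715^2 + 0.39086613^2) = 0.95219847
U = k * uc = 3 * 0.95219847
U = 2.8566

2.8566


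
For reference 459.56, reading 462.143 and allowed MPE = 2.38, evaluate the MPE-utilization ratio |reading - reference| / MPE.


e = indication - reference = 462.143 - 459.56 = 2.5830
|e| = 2.5830
ratio = |e| / MPE = 2.5830 / 2.38
ratio = 1.0853

1.0853


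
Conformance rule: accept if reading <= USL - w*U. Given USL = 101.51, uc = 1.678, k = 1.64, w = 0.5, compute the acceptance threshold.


U = k * uc = 1.64 * 1.678 = 2.75192
guard band g = w * U = 0.5 * 2.75192 = 1.37596
AL = USL - g = 101.51 - 1.37596
AL = 100.1340

100.1340


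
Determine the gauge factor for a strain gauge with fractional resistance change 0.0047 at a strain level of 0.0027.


GF = (dR/R) / epsilon
= 0.0047 / 0.0027
= 1.7407

1.7407


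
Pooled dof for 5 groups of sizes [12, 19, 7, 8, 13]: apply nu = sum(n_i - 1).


nu = sum_i (n_i - 1)
nu = ((12 - 1) + (19 - 1) + (7 - 1) + (8 - 1) + (13 - 1))
nu = 11 + 18 + 6 + 7 + 12
nu = 54

54


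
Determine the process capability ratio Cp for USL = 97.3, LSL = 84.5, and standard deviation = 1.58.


Cp = (USL - LSL) / (6 * sigma)
= (97.3 - 84.5) / (6 * 1.58)
= 12.8000 / 9.4800
= 1.3502

1.3502


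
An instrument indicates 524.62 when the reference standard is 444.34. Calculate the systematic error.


Systematic error = measured - true
= 524.62 - 444.34
= 80.2800

80.2800


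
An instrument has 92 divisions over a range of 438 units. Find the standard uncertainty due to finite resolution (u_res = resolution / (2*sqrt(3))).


resolution = range / divisions
resolution = 438 / 92 = 4.7608696
u_res = resolution / (2*sqrt(3))
u_res = 4.7608696 / 3.4641016
u_res = 1.3743

1.3743


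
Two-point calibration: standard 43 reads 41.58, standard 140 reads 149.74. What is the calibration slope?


slope = (y2 - y1) / (x2 - x1)
= (149.74 - 41.58) / (140 - 43)
= 108.1600 / 97
= 1.1151

1.1151


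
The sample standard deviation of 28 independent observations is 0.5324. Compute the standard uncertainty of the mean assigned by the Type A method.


u_A = s / sqrt(n)
u_A = 0.5324 / sqrt(28)
u_A = 0.5324 / 5.2915026
u_A = 0.1006

0.1006


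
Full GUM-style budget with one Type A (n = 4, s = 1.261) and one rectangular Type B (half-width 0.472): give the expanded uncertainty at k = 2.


u_A = s / sqrt(n) = 1.261 / sqrt(4) = 0.6305
u_B = half_width / sqrt(3) = 0.472 / sqrt(3) = 0.27250933
uc = sqrt(u_A^2 + u_B^2) = sqrt(0.6305^2 + 0.27250933^2) = 0.68687086
U = k * uc = 2 * 0.68687086
U = 1.3737

1.3737


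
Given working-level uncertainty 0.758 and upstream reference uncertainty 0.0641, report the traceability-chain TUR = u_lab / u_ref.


TUR = u_lab / u_ref
= 0.758 / 0.0641
= 11.8253

11.8253


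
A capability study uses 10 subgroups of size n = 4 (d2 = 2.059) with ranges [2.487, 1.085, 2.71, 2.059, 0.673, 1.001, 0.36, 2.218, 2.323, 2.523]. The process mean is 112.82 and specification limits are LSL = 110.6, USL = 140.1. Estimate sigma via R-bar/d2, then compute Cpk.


R_bar = (2.487 + 1.085 + 2.71 + 2.059 + 0.673 + 1.001 + 0.36 + 2.218 + 2.323 + 2.523) / 10 = 1.7439
sigma = R_bar / d2 = 1.7439 / 2.059 = 0.84696455
Cp = (USL - LSL)/(6*sigma) = (140.1 - 110.6)/(6*0.84696455) = 5.8050
Cpu = (140.1 - 112.82)/(3*0.84696455) = 10.7364
Cpl = (112.82 - 110.6)/(3*0.84696455) = 0.8737
Cpk = min(Cpu, Cpl) = 0.8737

0.8737


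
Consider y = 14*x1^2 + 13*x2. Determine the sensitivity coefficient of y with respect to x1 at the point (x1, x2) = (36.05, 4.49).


y = 14*x1^2 + 13*x2
dy/dx1 = 2*14*x1
Evaluate at x1 = 36.05: c1 = 28 * 36.05
c1 = 1009.4000

1009.4000


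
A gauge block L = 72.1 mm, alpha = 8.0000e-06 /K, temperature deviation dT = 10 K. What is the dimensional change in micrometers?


dL = L * alpha * dT
= 72.1 * 8.0000e-06 * 10
= 0.0057680 mm
dL_um = 0.0057680 * 1000 = 5.7680 um

5.7680


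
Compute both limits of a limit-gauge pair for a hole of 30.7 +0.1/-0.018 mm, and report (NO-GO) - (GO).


GO = nominal - lower_tol (smallest hole = maximum material condition)
GO = 30.7 - 0.018 = 30.682
NO-GO = nominal + upper_tol (largest hole = least material condition)
NO-GO = 30.7 + 0.1 = 30.8
spread = NO-GO - GO = 30.8 - 30.682 = 0.1180

0.1180


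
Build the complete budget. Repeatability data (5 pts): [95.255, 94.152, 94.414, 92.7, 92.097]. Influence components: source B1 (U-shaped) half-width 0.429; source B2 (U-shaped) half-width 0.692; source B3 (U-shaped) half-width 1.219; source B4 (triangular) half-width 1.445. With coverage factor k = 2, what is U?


mean = (95.255 + 94.152 + 94.414 + 92.7 + 92.097) / 5 = 93.7236
s = sqrt(sum((x - mean)^2)/(n-1)) = 1.2941164
u_A = s / sqrt(n) = 1.2941164 / sqrt(5) = 0.57874645
u_B1 = 0.429 / sqrt(2) = 0.30334881
u_B2 = 0.692 / sqrt(2) = 0.48931789
u_B3 = 1.219 / sqrt(2) = 0.86196317
u_B4 = 1.445 / sqrt(6) = 0.58991878
uc = sqrt(0.57874645^2 + 0.30334881^2 + 0.48931789^2 + 0.86196317^2 + 0.58991878^2) = 1.3256638
U = k * uc = 2 * 1.3256638
U = 2.6513

2.6513


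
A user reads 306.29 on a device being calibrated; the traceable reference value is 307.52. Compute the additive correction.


Correction = standard - reading
= 307.52 - 306.29
= 1.2300

1.2300


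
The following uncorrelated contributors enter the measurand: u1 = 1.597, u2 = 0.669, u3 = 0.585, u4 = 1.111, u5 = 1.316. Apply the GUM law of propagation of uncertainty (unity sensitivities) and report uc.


uc = sqrt(1.597^2 + 0.669^2 + 0.585^2 + 1.111^2 + 1.316^2)
uc = sqrt(6.306372)
uc = 2.5112

2.5112


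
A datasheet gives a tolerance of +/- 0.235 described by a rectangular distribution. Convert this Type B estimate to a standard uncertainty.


u_B = half_width / sqrt(3)
u_B = 0.235 / 1.7320508
u_B = 0.1357

0.1357


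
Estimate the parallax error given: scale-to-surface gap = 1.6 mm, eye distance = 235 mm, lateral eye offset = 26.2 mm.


error = h * offset / d
= 1.6 * 26.2 / 235
= 0.1784

0.1784


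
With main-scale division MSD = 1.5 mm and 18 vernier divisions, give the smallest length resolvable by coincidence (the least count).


LC = MSD / n_div
= 1.5 / 18
= 0.0833

0.0833


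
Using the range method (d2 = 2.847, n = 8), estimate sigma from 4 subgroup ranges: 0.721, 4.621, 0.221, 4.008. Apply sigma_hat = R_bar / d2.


R_bar = (0.721 + 4.621 + 0.221 + 4.008) / 4
R_bar = 9.571 / 4 = 2.39275
sigma_hat = R_bar / d2 = 2.39275 / 2.847 = 0.8404

0.8404


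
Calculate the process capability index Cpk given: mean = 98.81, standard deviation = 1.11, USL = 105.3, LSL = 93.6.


Cpu = (USL - mean) / (3*sigma) = (105.3 - 98.81) / (3*1.11) = 1.9489
Cpl = (mean - LSL) / (3*sigma) = (98.81 - 93.6) / (3*1.11) = 1.5646
Cpk = min(Cpu, Cpl) = 1.5646

1.5646


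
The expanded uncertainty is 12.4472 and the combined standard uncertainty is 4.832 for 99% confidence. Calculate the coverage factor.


k = U / uc
k = 12.4472 / 4.832
k = 2.576

2.576


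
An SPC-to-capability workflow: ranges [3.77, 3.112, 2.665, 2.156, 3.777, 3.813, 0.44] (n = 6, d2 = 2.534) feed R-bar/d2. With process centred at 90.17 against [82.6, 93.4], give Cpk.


R_bar = (3.77 + 3.112 + 2.665 + 2.156 + 3.777 + 3.813 + 0.44) / 7 = 2.819
sigma = R_bar / d2 = 2.819 / 2.534 = 1.1124704
Cp = (USL - LSL)/(6*sigma) = (93.4 - 82.6)/(6*1.1124704) = 1.6180
Cpu = (93.4 - 90.17)/(3*1.1124704) = 0.9678
Cpl = (90.17 - 82.6)/(3*1.1124704) = 2.2682
Cpk = min(Cpu, Cpl) = 0.9678

0.9678


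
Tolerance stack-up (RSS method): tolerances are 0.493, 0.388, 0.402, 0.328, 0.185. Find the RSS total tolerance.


RSS = sqrt(0.493^2 + 0.388^2 + 0.402^2 + 0.328^2 + 0.185^2)
= sqrt(0.697006)
= 0.8349

0.8349


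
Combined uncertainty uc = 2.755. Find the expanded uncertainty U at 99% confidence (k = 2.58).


U = k * uc
U = 2.58 * 2.755
U = 7.1079

7.1079


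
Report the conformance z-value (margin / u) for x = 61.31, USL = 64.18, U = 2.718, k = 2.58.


u = U / k = 2.718 / 2.58 = 1.0534884
margin = |USL - x| = |64.18 - 61.31| = 2.87
z = margin / u = 2.87 / 1.0534884
z = 2.7243

2.7243


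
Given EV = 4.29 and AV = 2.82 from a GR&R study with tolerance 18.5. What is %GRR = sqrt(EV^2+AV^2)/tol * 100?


GRR = sqrt(EV^2 + AV^2) = sqrt(4.29^2 + 2.82^2) = 5.1338582
%GRR = GRR / tol * 100 = 5.1338582 / 18.5 * 100
%GRR = 27.7506

27.7506


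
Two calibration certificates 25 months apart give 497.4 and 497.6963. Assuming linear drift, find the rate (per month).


rate = (v2 - v1) / months
= (497.6963 - 497.4) / 25
= 0.2963 / 25
= 0.0119

0.0119


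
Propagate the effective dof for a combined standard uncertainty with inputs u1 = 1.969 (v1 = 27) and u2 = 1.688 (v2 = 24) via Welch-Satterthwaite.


uc = sqrt(u1^2 + u2^2) = sqrt(1.969^2 + 1.688^2) = 2.5935121
v_eff = uc^4 / (u1^4/v1 + u2^4/v2)
= 2.5935121^4 / (1.969^4/27 + 1.688^4/24)
= 45.243179 / 0.894979
v_eff = 50.5522

50.5522


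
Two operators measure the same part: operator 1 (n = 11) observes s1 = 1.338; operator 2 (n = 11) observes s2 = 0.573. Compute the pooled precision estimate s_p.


s_p = sqrt(((n1-1)*s1^2 + (n2-1)*s2^2) / (n1+n2-2))
numerator = (11-1)*1.338^2 + (11-1)*0.573^2 = 17.90244 + 3.28329 = 21.18573
denominator = 11 + 11 - 2 = 20
s_p^2 = 21.18573 / 20 = 1.0592865
s_p = sqrt(1.0592865) = 1.0292

1.0292


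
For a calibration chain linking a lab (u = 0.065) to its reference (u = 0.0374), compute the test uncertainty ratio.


TUR = u_lab / u_ref
= 0.065 / 0.0374
= 1.7380

1.7380


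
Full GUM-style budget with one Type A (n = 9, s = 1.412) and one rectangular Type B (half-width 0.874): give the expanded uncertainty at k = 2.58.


u_A = s / sqrt(n) = 1.412 / sqrt(9) = 0.47066667
u_B = half_width / sqrt(3) = 0.874 / sqrt(3) = 0.50460414
uc = sqrt(u_A^2 + u_B^2) = sqrt(0.47066667^2 + 0.50460414^2) = 0.69003801
U = k * uc = 2.58 * 0.69003801
U = 1.7803

1.7803


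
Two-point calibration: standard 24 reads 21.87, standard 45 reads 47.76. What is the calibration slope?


slope = (y2 - y1) / (x2 - x1)
= (47.76 - 21.87) / (45 - 24)
= 25.8900 / 21
= 1.2329

1.2329


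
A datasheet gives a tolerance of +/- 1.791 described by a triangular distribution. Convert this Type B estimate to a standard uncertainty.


u_B = half_width / sqrt(6)
u_B = 1.791 / 2.4494897
u_B = 0.7312

0.7312


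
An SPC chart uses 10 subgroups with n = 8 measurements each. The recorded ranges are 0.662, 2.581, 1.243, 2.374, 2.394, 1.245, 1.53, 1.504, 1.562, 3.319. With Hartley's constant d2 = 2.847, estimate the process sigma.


R_bar = (0.662 + 2.581 + 1.243 + 2.374 + 2.394 + 1.245 + 1.53 + 1.504 + 1.562 + 3.319) / 10
R_bar = 18.414 / 10 = 1.8414
sigma_hat = R_bar / d2 = 1.8414 / 2.847 = 0.6468

0.6468


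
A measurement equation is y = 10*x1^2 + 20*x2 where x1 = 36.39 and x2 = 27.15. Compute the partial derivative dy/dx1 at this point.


y = 10*x1^2 + 20*x2
dy/dx1 = 2*10*x1
Evaluate at x1 = 36.39: c1 = 20 * 36.39
c1 = 727.8000

727.8000


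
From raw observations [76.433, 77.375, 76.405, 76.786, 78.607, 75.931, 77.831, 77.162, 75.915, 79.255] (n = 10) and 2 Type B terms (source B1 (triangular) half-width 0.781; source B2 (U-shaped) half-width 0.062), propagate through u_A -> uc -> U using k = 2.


mean = (76.433 + 77.375 + 76.405 + 76.786 + 78.607 + 75.931 + 77.831 + 77.162 + 75.915 + 79.255) / 10 = 77.17
s = sqrt(sum((x - mean)^2)/(n-1)) = 1.1193848
u_A = s / sqrt(n) = 1.1193848 / sqrt(10) = 0.35398055
u_B1 = 0.781 / sqrt(6) = 0.31884191
u_B2 = 0.062 / sqrt(2) = 0.04384062
uc = sqrt(0.35398055^2 + 0.31884191^2 + 0.04384062^2) = 0.47841864
U = k * uc = 2 * 0.47841864
U = 0.9568

0.9568
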